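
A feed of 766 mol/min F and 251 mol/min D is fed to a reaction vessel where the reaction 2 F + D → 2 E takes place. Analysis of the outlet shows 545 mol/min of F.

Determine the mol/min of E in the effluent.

221 mol/min

For F: n = n₀ − 2ξ → 545 = 766 − 2ξ, giving ξ = 110.5 mol/min.
Outlet amounts (n = n₀ + ν ξ):
  F: 766 − 2(110.5) = 545
  D: 251 − 1(110.5) = 140.5
  E: 0 + 2(110.5) = 221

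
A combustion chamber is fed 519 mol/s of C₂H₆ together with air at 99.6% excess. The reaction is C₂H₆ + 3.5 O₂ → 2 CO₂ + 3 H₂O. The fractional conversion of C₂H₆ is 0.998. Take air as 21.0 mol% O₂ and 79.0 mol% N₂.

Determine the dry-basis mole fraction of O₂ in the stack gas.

Stoichiometric O₂ = 3.5 × 519 = 1816 mol/s; O₂ fed = 1816 × 1.996 = 3626 mol/s.
N₂ fed = 3626 × 79/21 = 13640 mol/s.
Fuel reacted = 0.998 × 519 → ξ = 518 mol/s.
Outlet (n = n₀ + ν ξ):
  C₂H₆: 519 − 1(518) = 1.038
  O₂: 3626 − 3.5(518) = 1813
  N₂: 13640 (inert)
  CO₂: 0 + 2(518) = 1036
  H₂O: 0 + 3(518) = 1554
Dry total = 16490 mol/s; y_O₂ (dry) = 1813 / 16490 = 0.1099.

0.11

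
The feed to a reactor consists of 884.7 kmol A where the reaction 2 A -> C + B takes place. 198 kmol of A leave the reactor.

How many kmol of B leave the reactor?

For A: n = n₀ − 2ξ → 198 = 884.7 − 2ξ, giving ξ = 343.4 kmol.
Outlet amounts (n = n₀ + ν ξ):
  A: 884.7 − 2(343.4) = 198
  C: 0 + 1(343.4) = 343.4
  B: 0 + 1(343.4) = 343.4

343 kmol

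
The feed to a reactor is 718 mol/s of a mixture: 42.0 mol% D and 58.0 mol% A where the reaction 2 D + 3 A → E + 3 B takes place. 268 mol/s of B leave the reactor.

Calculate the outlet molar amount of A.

For B: n = n₀ + 3ξ → 268 = 0 + 3ξ, giving ξ = 89.33 mol/s.
Outlet amounts (n = n₀ + ν ξ):
  D: 301.6 − 2(89.33) = 122.9
  A: 416.4 − 3(89.33) = 148.4
  E: 0 + 1(89.33) = 89.33
  B: 0 + 3(89.33) = 268

148 mol/s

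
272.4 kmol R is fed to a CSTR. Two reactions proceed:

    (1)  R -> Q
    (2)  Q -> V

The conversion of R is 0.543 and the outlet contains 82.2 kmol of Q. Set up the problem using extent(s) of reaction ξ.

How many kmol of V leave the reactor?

65.7 kmol

Conversion of R: R consumed = 1ξ₁ = 0.543 × 272.4 → ξ₁ = 147.9 kmol.
Q balance: n_Q = 0 + 1ξ₁ − 1ξ₂ = 82.2 → ξ₂ = (1·147.9 − 82.2)/1 = 65.71 kmol.
Outlet amounts (n = n₀ + Σ ν·ξ):
  R: 272.4 − 1(147.9) = 124.5
  Q: 0 + 1(147.9) − 1(65.71) = 82.2
  V: 0 + 1(65.71) = 65.71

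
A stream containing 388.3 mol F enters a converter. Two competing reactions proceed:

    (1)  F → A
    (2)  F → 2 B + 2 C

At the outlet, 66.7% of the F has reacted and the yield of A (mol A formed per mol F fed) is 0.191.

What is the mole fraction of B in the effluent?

0.392

Yield of A: 1ξ₁ / 388.3 = 0.191 → ξ₁ = 74.17 mol.
Conversion of F: 1ξ₁ + 1ξ₂ = 0.667 × 388.3 = 259 → ξ₂ = 184.8 mol.
Outlet amounts (n = n₀ + Σ ν·ξ):
  F: 388.3 − 1(74.17) − 1(184.8) = 129.3
  A: 0 + 1(74.17) = 74.17
  B: 0 + 2(184.8) = 369.7
  C: 0 + 2(184.8) = 369.7
Total out = 942.8 mol; y_B = 369.7 / 942.8 = 0.3921.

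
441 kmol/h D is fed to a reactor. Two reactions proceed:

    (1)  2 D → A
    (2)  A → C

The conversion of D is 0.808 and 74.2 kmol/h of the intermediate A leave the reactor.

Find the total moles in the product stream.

Conversion of D: D consumed = 2ξ₁ = 0.808 × 441 → ξ₁ = 178.2 kmol/h.
A balance: n_A = 0 + 1ξ₁ − 1ξ₂ = 74.2 → ξ₂ = (1·178.2 − 74.2)/1 = 104 kmol/h.
Outlet amounts (n = n₀ + Σ ν·ξ):
  D: 441 − 2(178.2) = 84.67
  A: 0 + 1(178.2) − 1(104) = 74.2
  C: 0 + 1(104) = 104
Total out = 84.67 + 74.2 + 104 = 262.8 kmol/h.

263 kmol/h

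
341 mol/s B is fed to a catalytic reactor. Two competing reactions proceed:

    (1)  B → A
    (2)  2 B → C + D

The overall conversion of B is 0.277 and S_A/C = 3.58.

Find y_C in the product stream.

0.0496

Conversion of B: B consumed = 0.277 × 341 = 94.46 mol/s = 1ξ₁ + 2ξ₂.
Selectivity: 1ξ₁ / (1ξ₂) = 3.58 → ξ₁ = 3.58 ξ₂.
Substitute: (1·3.58 + 2) ξ₂ = 94.46 → ξ₂ = 16.93 mol/s, ξ₁ = 60.6 mol/s.
Outlet amounts (n = n₀ + Σ ν·ξ):
  B: 341 − 1(60.6) − 2(16.93) = 246.5
  A: 0 + 1(60.6) = 60.6
  C: 0 + 1(16.93) = 16.93
  D: 0 + 1(16.93) = 16.93
Total out = 341 mol/s; y_C = 16.93 / 341 = 0.04964.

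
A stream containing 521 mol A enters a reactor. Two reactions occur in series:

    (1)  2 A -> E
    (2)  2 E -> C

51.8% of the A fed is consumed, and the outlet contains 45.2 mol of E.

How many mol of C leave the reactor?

Conversion of A: A consumed = 2ξ₁ = 0.518 × 521 → ξ₁ = 134.9 mol.
E balance: n_E = 0 + 1ξ₁ − 2ξ₂ = 45.2 → ξ₂ = (1·134.9 − 45.2)/2 = 44.87 mol.
Outlet amounts (n = n₀ + Σ ν·ξ):
  A: 521 − 2(134.9) = 251.1
  E: 0 + 1(134.9) − 2(44.87) = 45.2
  C: 0 + 1(44.87) = 44.87

44.9 mol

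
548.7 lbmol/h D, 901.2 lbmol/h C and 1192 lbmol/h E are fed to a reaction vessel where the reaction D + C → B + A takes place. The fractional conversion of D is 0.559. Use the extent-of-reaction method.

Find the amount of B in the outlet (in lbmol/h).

D reacted = 0.559 × 548.7 = 306.7 lbmol/h; ν_D = −1, so ξ = 306.7/1 = 306.7 lbmol/h.
Outlet amounts (n = n₀ + ν ξ):
  D: 548.7 − 1(306.7) = 242
  C: 901.2 − 1(306.7) = 594.5
  B: 0 + 1(306.7) = 306.7
  A: 0 + 1(306.7) = 306.7
  E: 1192 (inert)

307 lbmol/h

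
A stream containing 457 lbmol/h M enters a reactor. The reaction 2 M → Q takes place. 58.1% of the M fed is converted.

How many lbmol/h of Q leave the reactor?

133 lbmol/h

M reacted = 0.581 × 457 = 265.5 lbmol/h; ν_M = −2, so ξ = 265.5/2 = 132.8 lbmol/h.
Outlet amounts (n = n₀ + ν ξ):
  M: 457 − 2(132.8) = 191.5
  Q: 0 + 1(132.8) = 132.8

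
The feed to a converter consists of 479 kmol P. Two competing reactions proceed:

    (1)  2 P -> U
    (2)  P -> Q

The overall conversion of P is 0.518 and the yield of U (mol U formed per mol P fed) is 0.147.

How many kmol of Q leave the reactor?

107 kmol

Yield of U: 1ξ₁ / 479 = 0.147 → ξ₁ = 70.41 kmol.
Conversion of P: 2ξ₁ + 1ξ₂ = 0.518 × 479 = 248.1 → ξ₂ = 107.3 kmol.
Outlet amounts (n = n₀ + Σ ν·ξ):
  P: 479 − 2(70.41) − 1(107.3) = 230.9
  U: 0 + 1(70.41) = 70.41
  Q: 0 + 1(107.3) = 107.3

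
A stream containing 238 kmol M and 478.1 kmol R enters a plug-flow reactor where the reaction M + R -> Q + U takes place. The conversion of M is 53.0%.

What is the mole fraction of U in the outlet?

M reacted = 0.53 × 238 = 126.1 kmol; ν_M = −1, so ξ = 126.1/1 = 126.1 kmol.
Outlet amounts (n = n₀ + ν ξ):
  M: 238 − 1(126.1) = 111.9
  R: 478.1 − 1(126.1) = 352
  Q: 0 + 1(126.1) = 126.1
  U: 0 + 1(126.1) = 126.1
Total out = 716.1 kmol; y_U = 126.1 / 716.1 = 0.1761.

0.176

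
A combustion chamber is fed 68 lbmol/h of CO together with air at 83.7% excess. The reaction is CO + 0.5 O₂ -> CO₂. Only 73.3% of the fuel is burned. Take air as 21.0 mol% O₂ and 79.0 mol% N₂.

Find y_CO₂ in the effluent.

Stoichiometric O₂ = 0.5 × 68 = 34 lbmol/h; O₂ fed = 34 × 1.837 = 62.46 lbmol/h.
N₂ fed = 62.46 × 79/21 = 235 lbmol/h.
Fuel reacted = 0.733 × 68 → ξ = 49.84 lbmol/h.
Outlet (n = n₀ + ν ξ):
  CO: 68 − 1(49.84) = 18.16
  O₂: 62.46 − 0.5(49.84) = 37.54
  N₂: 235 (inert)
  CO₂: 0 + 1(49.84) = 49.84
Total out = 340.5 lbmol/h; y_CO₂ = 49.84 / 340.5 = 0.1464.

0.146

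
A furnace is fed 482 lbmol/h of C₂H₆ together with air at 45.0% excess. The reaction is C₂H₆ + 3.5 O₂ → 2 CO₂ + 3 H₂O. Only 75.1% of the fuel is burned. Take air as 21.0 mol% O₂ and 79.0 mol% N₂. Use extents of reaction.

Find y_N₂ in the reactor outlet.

0.747

Stoichiometric O₂ = 3.5 × 482 = 1687 lbmol/h; O₂ fed = 1687 × 1.450 = 2446 lbmol/h.
N₂ fed = 2446 × 79/21 = 9202 lbmol/h.
Fuel reacted = 0.751 × 482 → ξ = 362 lbmol/h.
Outlet (n = n₀ + ν ξ):
  C₂H₆: 482 − 1(362) = 120
  O₂: 2446 − 3.5(362) = 1179
  N₂: 9202 (inert)
  CO₂: 0 + 2(362) = 724
  H₂O: 0 + 3(362) = 1086
Total out = 12310 lbmol/h; y_N₂ = 9202 / 12310 = 0.7475.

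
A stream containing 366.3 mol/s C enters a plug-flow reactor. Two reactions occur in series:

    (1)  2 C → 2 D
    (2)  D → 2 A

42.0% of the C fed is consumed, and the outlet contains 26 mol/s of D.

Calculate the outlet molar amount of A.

Conversion of C: C consumed = 2ξ₁ = 0.42 × 366.3 → ξ₁ = 76.92 mol/s.
D balance: n_D = 0 + 2ξ₁ − 1ξ₂ = 26 → ξ₂ = (2·76.92 − 26)/1 = 127.8 mol/s.
Outlet amounts (n = n₀ + Σ ν·ξ):
  C: 366.3 − 2(76.92) = 212.5
  D: 0 + 2(76.92) − 1(127.8) = 26
  A: 0 + 2(127.8) = 255.7

256 mol/s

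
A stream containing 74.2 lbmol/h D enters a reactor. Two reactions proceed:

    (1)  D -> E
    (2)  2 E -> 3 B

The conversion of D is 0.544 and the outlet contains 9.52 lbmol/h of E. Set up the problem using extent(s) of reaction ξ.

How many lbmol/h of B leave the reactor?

Conversion of D: D consumed = 1ξ₁ = 0.544 × 74.2 → ξ₁ = 40.36 lbmol/h.
E balance: n_E = 0 + 1ξ₁ − 2ξ₂ = 9.52 → ξ₂ = (1·40.36 − 9.52)/2 = 15.42 lbmol/h.
Outlet amounts (n = n₀ + Σ ν·ξ):
  D: 74.2 − 1(40.36) = 33.84
  E: 0 + 1(40.36) − 2(15.42) = 9.52
  B: 0 + 3(15.42) = 46.27

46.3 lbmol/h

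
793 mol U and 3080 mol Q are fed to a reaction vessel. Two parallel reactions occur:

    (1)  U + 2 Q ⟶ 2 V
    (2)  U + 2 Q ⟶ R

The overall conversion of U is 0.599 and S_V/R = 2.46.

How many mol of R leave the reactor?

Conversion of U: U consumed = 0.599 × 793 = 475 mol = 1ξ₁ + 1ξ₂.
Selectivity: 2ξ₁ / (1ξ₂) = 2.46 → ξ₁ = 1.23 ξ₂.
Substitute: (1·1.23 + 1) ξ₂ = 475 → ξ₂ = 213 mol, ξ₁ = 262 mol.
Outlet amounts (n = n₀ + Σ ν·ξ):
  U: 793 − 1(262) − 1(213) = 318
  Q: 3080 − 2(262) − 2(213) = 2130
  V: 0 + 2(262) = 524
  R: 0 + 1(213) = 213

213 mol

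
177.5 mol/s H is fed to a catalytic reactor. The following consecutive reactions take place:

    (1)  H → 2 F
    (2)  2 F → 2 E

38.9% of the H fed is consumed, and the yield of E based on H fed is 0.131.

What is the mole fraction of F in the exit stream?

Conversion of H: H consumed = 1ξ₁ = 0.389 × 177.5 → ξ₁ = 69.05 mol/s.
Yield of E: 2ξ₂ / 177.5 = 0.131 → ξ₂ = 11.63 mol/s.
Outlet amounts (n = n₀ + Σ ν·ξ):
  H: 177.5 − 1(69.05) = 108.5
  F: 0 + 2(69.05) − 2(11.63) = 114.8
  E: 0 + 2(11.63) = 23.25
Total out = 246.5 mol/s; y_F = 114.8 / 246.5 = 0.4658.

0.466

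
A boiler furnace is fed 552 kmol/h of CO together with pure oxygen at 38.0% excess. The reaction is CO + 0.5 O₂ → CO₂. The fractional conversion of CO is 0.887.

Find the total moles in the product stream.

688 kmol/h

Stoichiometric O₂ = 0.5 × 552 = 276 kmol/h; O₂ fed = 276 × 1.380 = 380.9 kmol/h.
Fuel reacted = 0.887 × 552 → ξ = 489.6 kmol/h.
Outlet (n = n₀ + ν ξ):
  CO: 552 − 1(489.6) = 62.38
  O₂: 380.9 − 0.5(489.6) = 136.1
  CO₂: 0 + 1(489.6) = 489.6
Total out = 62.38 + 136.1 + 489.6 = 688.1 kmol/h.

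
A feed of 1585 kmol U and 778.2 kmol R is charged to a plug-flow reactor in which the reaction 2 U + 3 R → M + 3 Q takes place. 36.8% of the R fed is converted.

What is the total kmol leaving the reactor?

R reacted = 0.368 × 778.2 = 286.4 kmol; ν_R = −3, so ξ = 286.4/3 = 95.46 kmol.
Outlet amounts (n = n₀ + ν ξ):
  U: 1585 − 2(95.46) = 1394
  R: 778.2 − 3(95.46) = 491.8
  M: 0 + 1(95.46) = 95.46
  Q: 0 + 3(95.46) = 286.4
Total out = 1394 + 491.8 + 95.46 + 286.4 = 2268 kmol.

2270 kmol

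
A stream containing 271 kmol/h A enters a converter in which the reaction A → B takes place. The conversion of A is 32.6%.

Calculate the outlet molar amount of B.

88.3 kmol/h

A reacted = 0.326 × 271 = 88.35 kmol/h; ν_A = −1, so ξ = 88.35/1 = 88.35 kmol/h.
Outlet amounts (n = n₀ + ν ξ):
  A: 271 − 1(88.35) = 182.7
  B: 0 + 1(88.35) = 88.35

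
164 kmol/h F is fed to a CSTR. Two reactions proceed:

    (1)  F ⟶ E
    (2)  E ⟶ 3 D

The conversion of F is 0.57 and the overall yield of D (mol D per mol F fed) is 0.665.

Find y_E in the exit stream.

Conversion of F: F consumed = 1ξ₁ = 0.57 × 164 → ξ₁ = 93.48 kmol/h.
Yield of D: 3ξ₂ / 164 = 0.665 → ξ₂ = 36.35 kmol/h.
Outlet amounts (n = n₀ + Σ ν·ξ):
  F: 164 − 1(93.48) = 70.52
  E: 0 + 1(93.48) − 1(36.35) = 57.13
  D: 0 + 3(36.35) = 109.1
Total out = 236.7 kmol/h; y_E = 57.13 / 236.7 = 0.2413.

0.241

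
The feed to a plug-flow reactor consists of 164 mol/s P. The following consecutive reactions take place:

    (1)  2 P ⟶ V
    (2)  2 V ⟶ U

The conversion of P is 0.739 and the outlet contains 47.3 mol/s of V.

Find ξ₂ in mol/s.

ξ₂ = 6.65 mol/s

Conversion of P: P consumed = 2ξ₁ = 0.739 × 164 → ξ₁ = 60.6 mol/s.
V balance: n_V = 0 + 1ξ₁ − 2ξ₂ = 47.3 → ξ₂ = (1·60.6 − 47.3)/2 = 6.649 mol/s.
Outlet amounts (n = n₀ + Σ ν·ξ):
  P: 164 − 2(60.6) = 42.8
  V: 0 + 1(60.6) − 2(6.649) = 47.3
  U: 0 + 1(6.649) = 6.649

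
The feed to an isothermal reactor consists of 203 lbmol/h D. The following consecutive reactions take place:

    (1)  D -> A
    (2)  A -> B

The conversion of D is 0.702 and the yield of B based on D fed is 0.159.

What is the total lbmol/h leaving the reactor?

Conversion of D: D consumed = 1ξ₁ = 0.702 × 203 → ξ₁ = 142.5 lbmol/h.
Yield of B: 1ξ₂ / 203 = 0.159 → ξ₂ = 32.28 lbmol/h.
Outlet amounts (n = n₀ + Σ ν·ξ):
  D: 203 − 1(142.5) = 60.49
  A: 0 + 1(142.5) − 1(32.28) = 110.2
  B: 0 + 1(32.28) = 32.28
Total out = 60.49 + 110.2 + 32.28 = 203 lbmol/h.

203 lbmol/h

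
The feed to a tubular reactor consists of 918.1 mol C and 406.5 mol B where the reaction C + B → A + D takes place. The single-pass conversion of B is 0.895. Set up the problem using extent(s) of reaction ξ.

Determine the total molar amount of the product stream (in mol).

B reacted = 0.895 × 406.5 = 363.8 mol; ν_B = −1, so ξ = 363.8/1 = 363.8 mol.
Outlet amounts (n = n₀ + ν ξ):
  C: 918.1 − 1(363.8) = 554.3
  B: 406.5 − 1(363.8) = 42.68
  A: 0 + 1(363.8) = 363.8
  D: 0 + 1(363.8) = 363.8
Total out = 554.3 + 42.68 + 363.8 + 363.8 = 1325 mol.

1320 mol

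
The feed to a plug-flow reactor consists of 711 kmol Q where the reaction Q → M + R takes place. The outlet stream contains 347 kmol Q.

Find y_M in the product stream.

For Q: n = n₀ − 1ξ → 347 = 711 − 1ξ, giving ξ = 364 kmol.
Outlet amounts (n = n₀ + ν ξ):
  Q: 711 − 1(364) = 347
  M: 0 + 1(364) = 364
  R: 0 + 1(364) = 364
Total out = 1075 kmol; y_M = 364 / 1075 = 0.3386.

0.339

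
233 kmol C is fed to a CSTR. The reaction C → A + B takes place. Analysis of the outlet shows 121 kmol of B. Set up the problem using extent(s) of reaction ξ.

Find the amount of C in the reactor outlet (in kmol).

For B: n = n₀ + 1ξ → 121 = 0 + 1ξ, giving ξ = 121 kmol.
Outlet amounts (n = n₀ + ν ξ):
  C: 233 − 1(121) = 112
  A: 0 + 1(121) = 121
  B: 0 + 1(121) = 121

112 kmol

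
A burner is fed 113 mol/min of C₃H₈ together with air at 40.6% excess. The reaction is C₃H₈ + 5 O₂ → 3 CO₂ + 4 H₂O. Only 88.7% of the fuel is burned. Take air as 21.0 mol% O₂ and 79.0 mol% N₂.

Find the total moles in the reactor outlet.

Stoichiometric O₂ = 5 × 113 = 565 mol/min; O₂ fed = 565 × 1.406 = 794.4 mol/min.
N₂ fed = 794.4 × 79/21 = 2988 mol/min.
Fuel reacted = 0.887 × 113 → ξ = 100.2 mol/min.
Outlet (n = n₀ + ν ξ):
  C₃H₈: 113 − 1(100.2) = 12.77
  O₂: 794.4 − 5(100.2) = 293.2
  N₂: 2988 (inert)
  CO₂: 0 + 3(100.2) = 300.7
  H₂O: 0 + 4(100.2) = 400.9
Total out = 12.77 + 293.2 + 2988 + 300.7 + 400.9 = 3996 mol/min.

4000 mol/min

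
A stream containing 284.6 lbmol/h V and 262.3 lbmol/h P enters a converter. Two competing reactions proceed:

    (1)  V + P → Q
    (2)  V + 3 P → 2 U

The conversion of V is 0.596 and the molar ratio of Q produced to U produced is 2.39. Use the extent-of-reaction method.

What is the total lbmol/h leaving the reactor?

Conversion of V: V consumed = 0.596 × 284.6 = 169.6 lbmol/h = 1ξ₁ + 1ξ₂.
Selectivity: 1ξ₁ / (2ξ₂) = 2.39 → ξ₁ = 4.78 ξ₂.
Substitute: (1·4.78 + 1) ξ₂ = 169.6 → ξ₂ = 29.35 lbmol/h, ξ₁ = 140.3 lbmol/h.
Outlet amounts (n = n₀ + Σ ν·ξ):
  V: 284.6 − 1(140.3) − 1(29.35) = 115
  P: 262.3 − 1(140.3) − 3(29.35) = 33.99
  Q: 0 + 1(140.3) = 140.3
  U: 0 + 2(29.35) = 58.69
Total out = 115 + 33.99 + 140.3 + 58.69 = 347.9 lbmol/h.

348 lbmol/h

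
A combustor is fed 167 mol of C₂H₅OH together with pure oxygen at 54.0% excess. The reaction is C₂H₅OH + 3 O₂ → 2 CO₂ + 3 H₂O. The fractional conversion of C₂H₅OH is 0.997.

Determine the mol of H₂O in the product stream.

499 mol

Stoichiometric O₂ = 3 × 167 = 501 mol; O₂ fed = 501 × 1.540 = 771.5 mol.
Fuel reacted = 0.997 × 167 → ξ = 166.5 mol.
Outlet (n = n₀ + ν ξ):
  C₂H₅OH: 167 − 1(166.5) = 0.501
  O₂: 771.5 − 3(166.5) = 272
  CO₂: 0 + 2(166.5) = 333
  H₂O: 0 + 3(166.5) = 499.5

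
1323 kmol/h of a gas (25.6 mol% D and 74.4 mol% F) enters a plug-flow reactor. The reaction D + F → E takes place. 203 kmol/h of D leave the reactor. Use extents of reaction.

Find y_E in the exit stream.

0.114

For D: n = n₀ − 1ξ → 203 = 338.7 − 1ξ, giving ξ = 135.7 kmol/h.
Outlet amounts (n = n₀ + ν ξ):
  D: 338.7 − 1(135.7) = 203
  F: 984.3 − 1(135.7) = 848.6
  E: 0 + 1(135.7) = 135.7
Total out = 1187 kmol/h; y_E = 135.7 / 1187 = 0.1143.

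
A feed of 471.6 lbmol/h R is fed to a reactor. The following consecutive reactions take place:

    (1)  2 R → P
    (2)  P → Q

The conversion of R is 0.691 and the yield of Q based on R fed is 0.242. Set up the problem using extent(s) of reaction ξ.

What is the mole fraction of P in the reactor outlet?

0.158

Conversion of R: R consumed = 2ξ₁ = 0.691 × 471.6 → ξ₁ = 162.9 lbmol/h.
Yield of Q: 1ξ₂ / 471.6 = 0.242 → ξ₂ = 114.1 lbmol/h.
Outlet amounts (n = n₀ + Σ ν·ξ):
  R: 471.6 − 2(162.9) = 145.7
  P: 0 + 1(162.9) − 1(114.1) = 48.81
  Q: 0 + 1(114.1) = 114.1
Total out = 308.7 lbmol/h; y_P = 48.81 / 308.7 = 0.1581.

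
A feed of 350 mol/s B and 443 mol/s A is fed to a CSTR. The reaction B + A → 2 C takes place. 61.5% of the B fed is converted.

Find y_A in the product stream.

B reacted = 0.615 × 350 = 215.2 mol/s; ν_B = −1, so ξ = 215.2/1 = 215.2 mol/s.
Outlet amounts (n = n₀ + ν ξ):
  B: 350 − 1(215.2) = 134.8
  A: 443 − 1(215.2) = 227.8
  C: 0 + 2(215.2) = 430.5
Total out = 793 mol/s; y_A = 227.8 / 793 = 0.2872.

0.287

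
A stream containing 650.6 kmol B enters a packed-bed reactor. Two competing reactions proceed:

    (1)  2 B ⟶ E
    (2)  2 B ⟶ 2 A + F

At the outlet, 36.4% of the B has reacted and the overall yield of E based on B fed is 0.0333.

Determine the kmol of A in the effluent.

Yield of E: 1ξ₁ / 650.6 = 0.0333 → ξ₁ = 21.66 kmol.
Conversion of B: 2ξ₁ + 2ξ₂ = 0.364 × 650.6 = 236.8 → ξ₂ = 96.74 kmol.
Outlet amounts (n = n₀ + Σ ν·ξ):
  B: 650.6 − 2(21.66) − 2(96.74) = 413.8
  E: 0 + 1(21.66) = 21.66
  A: 0 + 2(96.74) = 193.5
  F: 0 + 1(96.74) = 96.74

193 kmol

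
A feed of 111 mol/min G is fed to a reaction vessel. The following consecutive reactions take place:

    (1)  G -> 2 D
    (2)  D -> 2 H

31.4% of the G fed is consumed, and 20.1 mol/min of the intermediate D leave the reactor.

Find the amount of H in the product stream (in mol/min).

99.2 mol/min

Conversion of G: G consumed = 1ξ₁ = 0.314 × 111 → ξ₁ = 34.85 mol/min.
D balance: n_D = 0 + 2ξ₁ − 1ξ₂ = 20.1 → ξ₂ = (2·34.85 − 20.1)/1 = 49.61 mol/min.
Outlet amounts (n = n₀ + Σ ν·ξ):
  G: 111 − 1(34.85) = 76.15
  D: 0 + 2(34.85) − 1(49.61) = 20.1
  H: 0 + 2(49.61) = 99.22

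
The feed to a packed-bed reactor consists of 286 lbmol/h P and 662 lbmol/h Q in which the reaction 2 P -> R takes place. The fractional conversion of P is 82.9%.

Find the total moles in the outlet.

P reacted = 0.829 × 286 = 237.1 lbmol/h; ν_P = −2, so ξ = 237.1/2 = 118.5 lbmol/h.
Outlet amounts (n = n₀ + ν ξ):
  P: 286 − 2(118.5) = 48.91
  R: 0 + 1(118.5) = 118.5
  Q: 662 (inert)
Total out = 48.91 + 118.5 + 662 = 829.5 lbmol/h.

829 lbmol/h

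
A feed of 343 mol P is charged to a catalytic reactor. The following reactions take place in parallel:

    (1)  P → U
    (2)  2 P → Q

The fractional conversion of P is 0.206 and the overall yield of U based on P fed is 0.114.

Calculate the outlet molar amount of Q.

15.8 mol

Yield of U: 1ξ₁ / 343 = 0.114 → ξ₁ = 39.1 mol.
Conversion of P: 1ξ₁ + 2ξ₂ = 0.206 × 343 = 70.66 → ξ₂ = 15.78 mol.
Outlet amounts (n = n₀ + Σ ν·ξ):
  P: 343 − 1(39.1) − 2(15.78) = 272.3
  U: 0 + 1(39.1) = 39.1
  Q: 0 + 1(15.78) = 15.78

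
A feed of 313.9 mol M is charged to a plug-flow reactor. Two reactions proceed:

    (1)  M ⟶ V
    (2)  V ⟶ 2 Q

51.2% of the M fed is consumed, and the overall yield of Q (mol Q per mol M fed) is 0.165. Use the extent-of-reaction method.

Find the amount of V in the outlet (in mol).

135 mol

Conversion of M: M consumed = 1ξ₁ = 0.512 × 313.9 → ξ₁ = 160.7 mol.
Yield of Q: 2ξ₂ / 313.9 = 0.165 → ξ₂ = 25.9 mol.
Outlet amounts (n = n₀ + Σ ν·ξ):
  M: 313.9 − 1(160.7) = 153.2
  V: 0 + 1(160.7) − 1(25.9) = 134.8
  Q: 0 + 2(25.9) = 51.79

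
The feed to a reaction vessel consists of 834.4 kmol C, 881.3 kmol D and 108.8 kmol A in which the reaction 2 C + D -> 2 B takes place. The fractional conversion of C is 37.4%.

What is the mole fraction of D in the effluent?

0.435

C reacted = 0.374 × 834.4 = 312.1 kmol; ν_C = −2, so ξ = 312.1/2 = 156 kmol.
Outlet amounts (n = n₀ + ν ξ):
  C: 834.4 − 2(156) = 522.3
  D: 881.3 − 1(156) = 725.3
  B: 0 + 2(156) = 312.1
  A: 108.8 (inert)
Total out = 1668 kmol; y_D = 725.3 / 1668 = 0.4347.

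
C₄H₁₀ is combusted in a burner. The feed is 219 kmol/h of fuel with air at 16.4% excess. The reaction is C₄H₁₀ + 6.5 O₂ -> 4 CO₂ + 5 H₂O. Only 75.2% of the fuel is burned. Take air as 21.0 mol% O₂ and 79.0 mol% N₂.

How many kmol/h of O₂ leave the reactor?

Stoichiometric O₂ = 6.5 × 219 = 1424 kmol/h; O₂ fed = 1424 × 1.164 = 1657 kmol/h.
N₂ fed = 1657 × 79/21 = 6233 kmol/h.
Fuel reacted = 0.752 × 219 → ξ = 164.7 kmol/h.
Outlet (n = n₀ + ν ξ):
  C₄H₁₀: 219 − 1(164.7) = 54.31
  O₂: 1657 − 6.5(164.7) = 586.5
  N₂: 6233 (inert)
  CO₂: 0 + 4(164.7) = 658.8
  H₂O: 0 + 5(164.7) = 823.4

586 kmol/h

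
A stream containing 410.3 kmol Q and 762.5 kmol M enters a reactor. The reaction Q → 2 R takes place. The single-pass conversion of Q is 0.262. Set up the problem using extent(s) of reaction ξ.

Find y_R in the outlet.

Q reacted = 0.262 × 410.3 = 107.5 kmol; ν_Q = −1, so ξ = 107.5/1 = 107.5 kmol.
Outlet amounts (n = n₀ + ν ξ):
  Q: 410.3 − 1(107.5) = 302.8
  R: 0 + 2(107.5) = 215
  M: 762.5 (inert)
Total out = 1280 kmol; y_R = 215 / 1280 = 0.1679.

0.168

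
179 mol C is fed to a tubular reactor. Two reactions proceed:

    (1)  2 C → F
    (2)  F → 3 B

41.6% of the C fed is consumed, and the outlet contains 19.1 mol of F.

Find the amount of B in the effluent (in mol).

Conversion of C: C consumed = 2ξ₁ = 0.416 × 179 → ξ₁ = 37.23 mol.
F balance: n_F = 0 + 1ξ₁ − 1ξ₂ = 19.1 → ξ₂ = (1·37.23 − 19.1)/1 = 18.13 mol.
Outlet amounts (n = n₀ + Σ ν·ξ):
  C: 179 − 2(37.23) = 104.5
  F: 0 + 1(37.23) − 1(18.13) = 19.1
  B: 0 + 3(18.13) = 54.4

54.4 mol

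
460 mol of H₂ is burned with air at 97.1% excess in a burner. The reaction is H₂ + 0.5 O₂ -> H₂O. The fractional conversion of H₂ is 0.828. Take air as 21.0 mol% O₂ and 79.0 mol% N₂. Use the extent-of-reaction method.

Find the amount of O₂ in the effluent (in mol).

Stoichiometric O₂ = 0.5 × 460 = 230 mol; O₂ fed = 230 × 1.971 = 453.3 mol.
N₂ fed = 453.3 × 79/21 = 1705 mol.
Fuel reacted = 0.828 × 460 → ξ = 380.9 mol.
Outlet (n = n₀ + ν ξ):
  H₂: 460 − 1(380.9) = 79.12
  O₂: 453.3 − 0.5(380.9) = 262.9
  N₂: 1705 (inert)
  H₂O: 0 + 1(380.9) = 380.9

263 mol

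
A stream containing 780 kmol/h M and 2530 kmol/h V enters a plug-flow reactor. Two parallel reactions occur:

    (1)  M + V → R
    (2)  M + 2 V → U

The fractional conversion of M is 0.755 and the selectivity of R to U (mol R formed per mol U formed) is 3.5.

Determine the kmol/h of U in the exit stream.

131 kmol/h

Conversion of M: M consumed = 0.755 × 780 = 588.9 kmol/h = 1ξ₁ + 1ξ₂.
Selectivity: 1ξ₁ / (1ξ₂) = 3.5 → ξ₁ = 3.5 ξ₂.
Substitute: (1·3.5 + 1) ξ₂ = 588.9 → ξ₂ = 130.9 kmol/h, ξ₁ = 458 kmol/h.
Outlet amounts (n = n₀ + Σ ν·ξ):
  M: 780 − 1(458) − 1(130.9) = 191.1
  V: 2530 − 1(458) − 2(130.9) = 1810
  R: 0 + 1(458) = 458
  U: 0 + 1(130.9) = 130.9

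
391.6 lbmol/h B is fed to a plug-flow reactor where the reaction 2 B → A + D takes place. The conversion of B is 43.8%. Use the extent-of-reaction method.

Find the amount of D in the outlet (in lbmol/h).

85.8 lbmol/h

B reacted = 0.438 × 391.6 = 171.5 lbmol/h; ν_B = −2, so ξ = 171.5/2 = 85.76 lbmol/h.
Outlet amounts (n = n₀ + ν ξ):
  B: 391.6 − 2(85.76) = 220.1
  A: 0 + 1(85.76) = 85.76
  D: 0 + 1(85.76) = 85.76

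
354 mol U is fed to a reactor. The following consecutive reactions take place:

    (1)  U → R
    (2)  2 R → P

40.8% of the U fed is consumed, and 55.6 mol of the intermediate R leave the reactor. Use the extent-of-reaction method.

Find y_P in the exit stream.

Conversion of U: U consumed = 1ξ₁ = 0.408 × 354 → ξ₁ = 144.4 mol.
R balance: n_R = 0 + 1ξ₁ − 2ξ₂ = 55.6 → ξ₂ = (1·144.4 − 55.6)/2 = 44.42 mol.
Outlet amounts (n = n₀ + Σ ν·ξ):
  U: 354 − 1(144.4) = 209.6
  R: 0 + 1(144.4) − 2(44.42) = 55.6
  P: 0 + 1(44.42) = 44.42
Total out = 309.6 mol; y_P = 44.42 / 309.6 = 0.1435.

0.143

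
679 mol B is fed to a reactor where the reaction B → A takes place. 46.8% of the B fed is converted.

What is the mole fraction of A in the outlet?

0.468

B reacted = 0.468 × 679 = 317.8 mol; ν_B = −1, so ξ = 317.8/1 = 317.8 mol.
Outlet amounts (n = n₀ + ν ξ):
  B: 679 − 1(317.8) = 361.2
  A: 0 + 1(317.8) = 317.8
Total out = 679 mol; y_A = 317.8 / 679 = 0.468.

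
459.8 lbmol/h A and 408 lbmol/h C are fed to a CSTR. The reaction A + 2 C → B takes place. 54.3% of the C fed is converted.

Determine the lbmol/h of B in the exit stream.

111 lbmol/h

C reacted = 0.543 × 408 = 221.5 lbmol/h; ν_C = −2, so ξ = 221.5/2 = 110.8 lbmol/h.
Outlet amounts (n = n₀ + ν ξ):
  A: 459.8 − 1(110.8) = 349
  C: 408 − 2(110.8) = 186.5
  B: 0 + 1(110.8) = 110.8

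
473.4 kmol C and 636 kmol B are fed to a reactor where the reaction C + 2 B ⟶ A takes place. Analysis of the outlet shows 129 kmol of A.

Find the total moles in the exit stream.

851 kmol

For A: n = n₀ + 1ξ → 129 = 0 + 1ξ, giving ξ = 129 kmol.
Outlet amounts (n = n₀ + ν ξ):
  C: 473.4 − 1(129) = 344.4
  B: 636 − 2(129) = 378
  A: 0 + 1(129) = 129
Total out = 344.4 + 378 + 129 = 851.4 kmol.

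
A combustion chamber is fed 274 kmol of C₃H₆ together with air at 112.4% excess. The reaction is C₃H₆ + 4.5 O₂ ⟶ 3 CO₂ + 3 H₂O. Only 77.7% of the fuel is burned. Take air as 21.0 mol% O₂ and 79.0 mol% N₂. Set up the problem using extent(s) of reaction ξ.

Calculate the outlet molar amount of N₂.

Stoichiometric O₂ = 4.5 × 274 = 1233 kmol; O₂ fed = 1233 × 2.124 = 2619 kmol.
N₂ fed = 2619 × 79/21 = 9852 kmol.
Fuel reacted = 0.777 × 274 → ξ = 212.9 kmol.
Outlet (n = n₀ + ν ξ):
  C₃H₆: 274 − 1(212.9) = 61.1
  O₂: 2619 − 4.5(212.9) = 1661
  N₂: 9852 (inert)
  CO₂: 0 + 3(212.9) = 638.7
  H₂O: 0 + 3(212.9) = 638.7

9850 kmol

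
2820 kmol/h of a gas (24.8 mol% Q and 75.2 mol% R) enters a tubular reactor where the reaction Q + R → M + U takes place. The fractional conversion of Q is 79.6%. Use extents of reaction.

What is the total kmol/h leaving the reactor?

Q reacted = 0.796 × 699.4 = 556.7 kmol/h; ν_Q = −1, so ξ = 556.7/1 = 556.7 kmol/h.
Outlet amounts (n = n₀ + ν ξ):
  Q: 699.4 − 1(556.7) = 142.7
  R: 2121 − 1(556.7) = 1564
  M: 0 + 1(556.7) = 556.7
  U: 0 + 1(556.7) = 556.7
Total out = 142.7 + 1564 + 556.7 + 556.7 = 2820 kmol/h.

2820 kmol/h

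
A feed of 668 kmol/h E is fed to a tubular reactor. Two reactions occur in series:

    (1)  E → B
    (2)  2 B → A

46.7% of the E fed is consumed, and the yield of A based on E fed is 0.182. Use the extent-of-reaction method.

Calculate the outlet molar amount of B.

Conversion of E: E consumed = 1ξ₁ = 0.467 × 668 → ξ₁ = 312 kmol/h.
Yield of A: 1ξ₂ / 668 = 0.182 → ξ₂ = 121.6 kmol/h.
Outlet amounts (n = n₀ + Σ ν·ξ):
  E: 668 − 1(312) = 356
  B: 0 + 1(312) − 2(121.6) = 68.8
  A: 0 + 1(121.6) = 121.6

68.8 kmol/h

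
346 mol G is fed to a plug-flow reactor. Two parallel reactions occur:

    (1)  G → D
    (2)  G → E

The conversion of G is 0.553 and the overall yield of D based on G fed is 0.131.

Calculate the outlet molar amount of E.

Yield of D: 1ξ₁ / 346 = 0.131 → ξ₁ = 45.33 mol.
Conversion of G: 1ξ₁ + 1ξ₂ = 0.553 × 346 = 191.3 → ξ₂ = 146 mol.
Outlet amounts (n = n₀ + Σ ν·ξ):
  G: 346 − 1(45.33) − 1(146) = 154.7
  D: 0 + 1(45.33) = 45.33
  E: 0 + 1(146) = 146

146 mol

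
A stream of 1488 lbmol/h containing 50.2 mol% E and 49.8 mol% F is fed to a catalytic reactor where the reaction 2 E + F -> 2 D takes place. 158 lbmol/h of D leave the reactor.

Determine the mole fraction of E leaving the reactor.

0.418

For D: n = n₀ + 2ξ → 158 = 0 + 2ξ, giving ξ = 79 lbmol/h.
Outlet amounts (n = n₀ + ν ξ):
  E: 747 − 2(79) = 589
  F: 741 − 1(79) = 662
  D: 0 + 2(79) = 158
Total out = 1409 lbmol/h; y_E = 589 / 1409 = 0.418.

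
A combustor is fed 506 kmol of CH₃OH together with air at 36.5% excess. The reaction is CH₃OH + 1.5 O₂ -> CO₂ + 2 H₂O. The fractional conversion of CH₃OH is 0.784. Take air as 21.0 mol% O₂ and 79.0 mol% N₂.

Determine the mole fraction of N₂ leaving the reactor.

0.691

Stoichiometric O₂ = 1.5 × 506 = 759 kmol; O₂ fed = 759 × 1.365 = 1036 kmol.
N₂ fed = 1036 × 79/21 = 3897 kmol.
Fuel reacted = 0.784 × 506 → ξ = 396.7 kmol.
Outlet (n = n₀ + ν ξ):
  CH₃OH: 506 − 1(396.7) = 109.3
  O₂: 1036 − 1.5(396.7) = 441
  N₂: 3897 (inert)
  CO₂: 0 + 1(396.7) = 396.7
  H₂O: 0 + 2(396.7) = 793.4
Total out = 5638 kmol; y_N₂ = 3897 / 5638 = 0.6913.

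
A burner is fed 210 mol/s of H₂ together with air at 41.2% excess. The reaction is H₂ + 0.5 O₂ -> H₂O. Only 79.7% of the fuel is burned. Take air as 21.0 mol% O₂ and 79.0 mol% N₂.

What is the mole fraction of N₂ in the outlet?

0.67

Stoichiometric O₂ = 0.5 × 210 = 105 mol/s; O₂ fed = 105 × 1.412 = 148.3 mol/s.
N₂ fed = 148.3 × 79/21 = 557.7 mol/s.
Fuel reacted = 0.797 × 210 → ξ = 167.4 mol/s.
Outlet (n = n₀ + ν ξ):
  H₂: 210 − 1(167.4) = 42.63
  O₂: 148.3 − 0.5(167.4) = 64.57
  N₂: 557.7 (inert)
  H₂O: 0 + 1(167.4) = 167.4
Total out = 832.3 mol/s; y_N₂ = 557.7 / 832.3 = 0.6701.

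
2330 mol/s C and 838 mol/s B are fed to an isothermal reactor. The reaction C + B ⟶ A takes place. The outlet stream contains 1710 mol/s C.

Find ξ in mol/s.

For C: n = n₀ − 1ξ → 1710 = 2330 − 1ξ, giving ξ = 620 mol/s.
Outlet amounts (n = n₀ + ν ξ):
  C: 2330 − 1(620) = 1710
  B: 838 − 1(620) = 218
  A: 0 + 1(620) = 620

ξ = 620 mol/s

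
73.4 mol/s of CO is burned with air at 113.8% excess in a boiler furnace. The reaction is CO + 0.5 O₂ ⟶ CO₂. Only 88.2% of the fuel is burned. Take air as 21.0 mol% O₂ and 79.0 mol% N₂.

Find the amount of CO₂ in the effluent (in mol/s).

64.7 mol/s

Stoichiometric O₂ = 0.5 × 73.4 = 36.7 mol/s; O₂ fed = 36.7 × 2.138 = 78.46 mol/s.
N₂ fed = 78.46 × 79/21 = 295.2 mol/s.
Fuel reacted = 0.882 × 73.4 → ξ = 64.74 mol/s.
Outlet (n = n₀ + ν ξ):
  CO: 73.4 − 1(64.74) = 8.661
  O₂: 78.46 − 0.5(64.74) = 46.1
  N₂: 295.2 (inert)
  CO₂: 0 + 1(64.74) = 64.74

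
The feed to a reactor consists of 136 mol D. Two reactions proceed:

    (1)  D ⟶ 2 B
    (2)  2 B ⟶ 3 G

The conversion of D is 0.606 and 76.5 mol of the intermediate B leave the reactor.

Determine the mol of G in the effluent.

132 mol

Conversion of D: D consumed = 1ξ₁ = 0.606 × 136 → ξ₁ = 82.42 mol.
B balance: n_B = 0 + 2ξ₁ − 2ξ₂ = 76.5 → ξ₂ = (2·82.42 − 76.5)/2 = 44.17 mol.
Outlet amounts (n = n₀ + Σ ν·ξ):
  D: 136 − 1(82.42) = 53.58
  B: 0 + 2(82.42) − 2(44.17) = 76.5
  G: 0 + 3(44.17) = 132.5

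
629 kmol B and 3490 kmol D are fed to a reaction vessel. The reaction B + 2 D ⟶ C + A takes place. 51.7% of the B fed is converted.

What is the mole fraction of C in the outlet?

0.0857

B reacted = 0.517 × 629 = 325.2 kmol; ν_B = −1, so ξ = 325.2/1 = 325.2 kmol.
Outlet amounts (n = n₀ + ν ξ):
  B: 629 − 1(325.2) = 303.8
  D: 3490 − 2(325.2) = 2840
  C: 0 + 1(325.2) = 325.2
  A: 0 + 1(325.2) = 325.2
Total out = 3794 kmol; y_C = 325.2 / 3794 = 0.08572.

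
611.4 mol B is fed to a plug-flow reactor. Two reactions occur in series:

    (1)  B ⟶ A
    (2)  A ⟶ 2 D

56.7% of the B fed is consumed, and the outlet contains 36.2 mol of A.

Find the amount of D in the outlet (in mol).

621 mol

Conversion of B: B consumed = 1ξ₁ = 0.567 × 611.4 → ξ₁ = 346.7 mol.
A balance: n_A = 0 + 1ξ₁ − 1ξ₂ = 36.2 → ξ₂ = (1·346.7 − 36.2)/1 = 310.5 mol.
Outlet amounts (n = n₀ + Σ ν·ξ):
  B: 611.4 − 1(346.7) = 264.7
  A: 0 + 1(346.7) − 1(310.5) = 36.2
  D: 0 + 2(310.5) = 620.9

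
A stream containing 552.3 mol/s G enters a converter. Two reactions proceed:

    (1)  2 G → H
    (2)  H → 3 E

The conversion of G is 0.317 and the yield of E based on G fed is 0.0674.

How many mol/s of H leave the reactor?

Conversion of G: G consumed = 2ξ₁ = 0.317 × 552.3 → ξ₁ = 87.54 mol/s.
Yield of E: 3ξ₂ / 552.3 = 0.0674 → ξ₂ = 12.41 mol/s.
Outlet amounts (n = n₀ + Σ ν·ξ):
  G: 552.3 − 2(87.54) = 377.2
  H: 0 + 1(87.54) − 1(12.41) = 75.13
  E: 0 + 3(12.41) = 37.23

75.1 mol/s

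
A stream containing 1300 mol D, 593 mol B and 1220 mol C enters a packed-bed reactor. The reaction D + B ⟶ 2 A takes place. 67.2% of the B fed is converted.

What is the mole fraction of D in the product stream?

0.29

B reacted = 0.672 × 593 = 398.5 mol; ν_B = −1, so ξ = 398.5/1 = 398.5 mol.
Outlet amounts (n = n₀ + ν ξ):
  D: 1300 − 1(398.5) = 901.5
  B: 593 − 1(398.5) = 194.5
  A: 0 + 2(398.5) = 797
  C: 1220 (inert)
Total out = 3113 mol; y_D = 901.5 / 3113 = 0.2896.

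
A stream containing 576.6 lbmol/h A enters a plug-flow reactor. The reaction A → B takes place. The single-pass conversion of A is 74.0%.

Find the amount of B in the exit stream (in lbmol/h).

427 lbmol/h

A reacted = 0.74 × 576.6 = 426.7 lbmol/h; ν_A = −1, so ξ = 426.7/1 = 426.7 lbmol/h.
Outlet amounts (n = n₀ + ν ξ):
  A: 576.6 − 1(426.7) = 149.9
  B: 0 + 1(426.7) = 426.7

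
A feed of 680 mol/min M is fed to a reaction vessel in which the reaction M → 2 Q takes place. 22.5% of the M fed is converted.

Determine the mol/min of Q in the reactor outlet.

306 mol/min

M reacted = 0.225 × 680 = 153 mol/min; ν_M = −1, so ξ = 153/1 = 153 mol/min.
Outlet amounts (n = n₀ + ν ξ):
  M: 680 − 1(153) = 527
  Q: 0 + 2(153) = 306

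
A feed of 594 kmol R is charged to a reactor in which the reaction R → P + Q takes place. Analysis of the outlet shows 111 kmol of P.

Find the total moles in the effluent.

705 kmol

For P: n = n₀ + 1ξ → 111 = 0 + 1ξ, giving ξ = 111 kmol.
Outlet amounts (n = n₀ + ν ξ):
  R: 594 − 1(111) = 483
  P: 0 + 1(111) = 111
  Q: 0 + 1(111) = 111
Total out = 483 + 111 + 111 = 705 kmol.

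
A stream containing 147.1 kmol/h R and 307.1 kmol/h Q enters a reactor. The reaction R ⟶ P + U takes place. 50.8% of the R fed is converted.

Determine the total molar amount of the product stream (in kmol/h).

R reacted = 0.508 × 147.1 = 74.73 kmol/h; ν_R = −1, so ξ = 74.73/1 = 74.73 kmol/h.
Outlet amounts (n = n₀ + ν ξ):
  R: 147.1 − 1(74.73) = 72.37
  P: 0 + 1(74.73) = 74.73
  U: 0 + 1(74.73) = 74.73
  Q: 307.1 (inert)
Total out = 72.37 + 74.73 + 74.73 + 307.1 = 528.9 kmol/h.

529 kmol/h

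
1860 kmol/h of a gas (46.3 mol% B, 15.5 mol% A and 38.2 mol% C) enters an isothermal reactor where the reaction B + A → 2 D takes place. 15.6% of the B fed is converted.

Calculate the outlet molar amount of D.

269 kmol/h

B reacted = 0.156 × 861.2 = 134.3 kmol/h; ν_B = −1, so ξ = 134.3/1 = 134.3 kmol/h.
Outlet amounts (n = n₀ + ν ξ):
  B: 861.2 − 1(134.3) = 726.8
  A: 288.3 − 1(134.3) = 154
  D: 0 + 2(134.3) = 268.7
  C: 710.5 (inert)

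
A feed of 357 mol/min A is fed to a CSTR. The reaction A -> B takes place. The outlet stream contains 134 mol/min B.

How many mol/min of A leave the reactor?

223 mol/min

For B: n = n₀ + 1ξ → 134 = 0 + 1ξ, giving ξ = 134 mol/min.
Outlet amounts (n = n₀ + ν ξ):
  A: 357 − 1(134) = 223
  B: 0 + 1(134) = 134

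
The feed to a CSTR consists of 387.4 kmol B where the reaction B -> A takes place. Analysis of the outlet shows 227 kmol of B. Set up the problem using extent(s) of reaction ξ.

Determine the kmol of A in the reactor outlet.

160 kmol

For B: n = n₀ − 1ξ → 227 = 387.4 − 1ξ, giving ξ = 160.4 kmol.
Outlet amounts (n = n₀ + ν ξ):
  B: 387.4 − 1(160.4) = 227
  A: 0 + 1(160.4) = 160.4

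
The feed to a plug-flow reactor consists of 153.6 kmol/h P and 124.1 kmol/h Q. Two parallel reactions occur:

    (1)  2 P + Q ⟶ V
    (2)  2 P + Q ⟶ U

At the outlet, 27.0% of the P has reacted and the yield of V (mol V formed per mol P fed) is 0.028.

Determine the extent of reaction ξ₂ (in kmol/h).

ξ₂ = 16.4 kmol/h

Yield of V: 1ξ₁ / 153.6 = 0.028 → ξ₁ = 4.301 kmol/h.
Conversion of P: 2ξ₁ + 2ξ₂ = 0.27 × 153.6 = 41.47 → ξ₂ = 16.44 kmol/h.
Outlet amounts (n = n₀ + Σ ν·ξ):
  P: 153.6 − 2(4.301) − 2(16.44) = 112.1
  Q: 124.1 − 1(4.301) − 1(16.44) = 103.4
  V: 0 + 1(4.301) = 4.301
  U: 0 + 1(16.44) = 16.44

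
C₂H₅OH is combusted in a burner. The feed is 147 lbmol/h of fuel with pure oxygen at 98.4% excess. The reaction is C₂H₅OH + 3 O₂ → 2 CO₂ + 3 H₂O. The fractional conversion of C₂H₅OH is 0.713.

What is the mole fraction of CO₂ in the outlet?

Stoichiometric O₂ = 3 × 147 = 441 lbmol/h; O₂ fed = 441 × 1.984 = 874.9 lbmol/h.
Fuel reacted = 0.713 × 147 → ξ = 104.8 lbmol/h.
Outlet (n = n₀ + ν ξ):
  C₂H₅OH: 147 − 1(104.8) = 42.19
  O₂: 874.9 − 3(104.8) = 560.5
  CO₂: 0 + 2(104.8) = 209.6
  H₂O: 0 + 3(104.8) = 314.4
Total out = 1127 lbmol/h; y_CO₂ = 209.6 / 1127 = 0.186.

0.186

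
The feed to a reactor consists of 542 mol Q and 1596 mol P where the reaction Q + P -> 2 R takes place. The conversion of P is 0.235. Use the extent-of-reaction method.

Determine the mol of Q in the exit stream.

167 mol

P reacted = 0.235 × 1596 = 375.1 mol; ν_P = −1, so ξ = 375.1/1 = 375.1 mol.
Outlet amounts (n = n₀ + ν ξ):
  Q: 542 − 1(375.1) = 166.9
  P: 1596 − 1(375.1) = 1221
  R: 0 + 2(375.1) = 750.1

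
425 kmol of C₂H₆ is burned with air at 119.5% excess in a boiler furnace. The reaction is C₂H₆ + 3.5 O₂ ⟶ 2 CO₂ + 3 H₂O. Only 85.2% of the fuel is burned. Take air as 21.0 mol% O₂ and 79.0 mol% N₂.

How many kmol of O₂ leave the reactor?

2000 kmol

Stoichiometric O₂ = 3.5 × 425 = 1488 kmol; O₂ fed = 1488 × 2.195 = 3265 kmol.
N₂ fed = 3265 × 79/21 = 12280 kmol.
Fuel reacted = 0.852 × 425 → ξ = 362.1 kmol.
Outlet (n = n₀ + ν ξ):
  C₂H₆: 425 − 1(362.1) = 62.9
  O₂: 3265 − 3.5(362.1) = 1998
  N₂: 12280 (inert)
  CO₂: 0 + 2(362.1) = 724.2
  H₂O: 0 + 3(362.1) = 1086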